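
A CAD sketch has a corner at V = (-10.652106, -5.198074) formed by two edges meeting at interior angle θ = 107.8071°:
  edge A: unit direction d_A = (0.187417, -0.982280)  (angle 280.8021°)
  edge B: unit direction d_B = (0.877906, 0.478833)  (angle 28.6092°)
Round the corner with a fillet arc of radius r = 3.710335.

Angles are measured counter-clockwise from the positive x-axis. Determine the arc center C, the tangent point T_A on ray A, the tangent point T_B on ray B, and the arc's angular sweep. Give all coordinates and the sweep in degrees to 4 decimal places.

bisector direction at 334.7056° = (0.904125,-0.427269)
center distance |VC| = r/sin(θ/2) = 3.710335/sin(53.9036°) = 4.591849
C = V + |VC|·bis = (-6.5005,-7.1600)
T_A = V + ((C−V)·d_A)·d_A = V + 2.7053·d_A = (-10.1451,-7.8554)
T_B = V + ((C−V)·d_B)·d_B = V + 2.7053·d_B = (-8.2771,-3.9027)
sweep = 180° − θ = 72.1929°

center=(-6.5005,-7.1600) T_A=(-10.1451,-7.8554) T_B=(-8.2771,-3.9027) sweep=72.1929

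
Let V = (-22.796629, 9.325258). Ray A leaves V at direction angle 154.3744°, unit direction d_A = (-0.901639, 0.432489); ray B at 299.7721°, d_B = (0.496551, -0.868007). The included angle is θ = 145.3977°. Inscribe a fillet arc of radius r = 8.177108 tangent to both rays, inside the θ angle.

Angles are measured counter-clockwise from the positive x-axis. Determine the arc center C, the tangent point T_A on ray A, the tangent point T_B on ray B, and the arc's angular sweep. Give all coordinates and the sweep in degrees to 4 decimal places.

bisector direction at 227.0733° = (-0.681063,-0.732225)
center distance |VC| = r/sin(θ/2) = 8.177108/sin(72.6988°) = 8.564615
C = V + |VC|·bis = (-28.6297,3.0540)
T_A = V + ((C−V)·d_A)·d_A = V + 2.5471·d_A = (-25.0932,10.4268)
T_B = V + ((C−V)·d_B)·d_B = V + 2.5471·d_B = (-21.5319,7.1144)
sweep = 180° − θ = 34.6023°

center=(-28.6297,3.0540) T_A=(-25.0932,10.4268) T_B=(-21.5319,7.1144) sweep=34.6023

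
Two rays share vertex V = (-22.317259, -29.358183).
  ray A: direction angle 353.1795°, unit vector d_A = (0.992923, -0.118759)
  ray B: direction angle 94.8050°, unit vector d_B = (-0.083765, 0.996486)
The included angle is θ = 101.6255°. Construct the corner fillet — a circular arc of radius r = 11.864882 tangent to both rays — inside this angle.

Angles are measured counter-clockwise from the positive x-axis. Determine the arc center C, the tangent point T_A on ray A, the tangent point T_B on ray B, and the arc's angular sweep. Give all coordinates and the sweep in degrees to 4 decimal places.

center=(-11.3043,-18.7260) T_A=(-12.7133,-30.5069) T_B=(-23.1275,-19.7198) sweep=78.3745

bisector direction at 43.9923° = (0.719434,0.694561)
center distance |VC| = r/sin(θ/2) = 11.864882/sin(50.8128°) = 15.307844
C = V + |VC|·bis = (-11.3043,-18.7260)
T_A = V + ((C−V)·d_A)·d_A = V + 9.6724·d_A = (-12.7133,-30.5069)
T_B = V + ((C−V)·d_B)·d_B = V + 9.6724·d_B = (-23.1275,-19.7198)
sweep = 180° − θ = 78.3745°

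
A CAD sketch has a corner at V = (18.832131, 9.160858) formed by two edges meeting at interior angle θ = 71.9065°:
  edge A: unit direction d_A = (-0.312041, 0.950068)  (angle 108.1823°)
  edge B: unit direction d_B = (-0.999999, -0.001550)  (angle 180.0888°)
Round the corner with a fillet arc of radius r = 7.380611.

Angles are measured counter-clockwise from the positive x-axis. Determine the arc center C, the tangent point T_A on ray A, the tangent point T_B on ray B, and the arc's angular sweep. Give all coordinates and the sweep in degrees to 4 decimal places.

center=(8.6447,16.5257) T_A=(15.6568,18.8287) T_B=(8.6562,9.1451) sweep=108.0935

bisector direction at 144.1355° = (-0.810405,0.585870)
center distance |VC| = r/sin(θ/2) = 7.380611/sin(35.9532°) = 12.570767
C = V + |VC|·bis = (8.6447,16.5257)
T_A = V + ((C−V)·d_A)·d_A = V + 10.1760·d_A = (15.6568,18.8287)
T_B = V + ((C−V)·d_B)·d_B = V + 10.1760·d_B = (8.6562,9.1451)
sweep = 180° − θ = 108.0935°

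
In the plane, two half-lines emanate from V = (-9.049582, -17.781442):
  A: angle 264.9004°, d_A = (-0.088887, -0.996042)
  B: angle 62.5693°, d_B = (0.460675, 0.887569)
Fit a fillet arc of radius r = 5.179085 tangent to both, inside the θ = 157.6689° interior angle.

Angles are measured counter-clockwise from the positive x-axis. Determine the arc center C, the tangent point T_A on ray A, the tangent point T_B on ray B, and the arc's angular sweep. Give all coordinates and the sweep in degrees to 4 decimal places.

bisector direction at 343.7349° = (0.959976,-0.280083)
center distance |VC| = r/sin(θ/2) = 5.179085/sin(78.8345°) = 5.279007
C = V + |VC|·bis = (-3.9819,-19.2600)
T_A = V + ((C−V)·d_A)·d_A = V + 1.0223·d_A = (-9.1404,-18.7996)
T_B = V + ((C−V)·d_B)·d_B = V + 1.0223·d_B = (-8.5787,-16.8741)
sweep = 180° − θ = 22.3311°

center=(-3.9819,-19.2600) T_A=(-9.1404,-18.7996) T_B=(-8.5787,-16.8741) sweep=22.3311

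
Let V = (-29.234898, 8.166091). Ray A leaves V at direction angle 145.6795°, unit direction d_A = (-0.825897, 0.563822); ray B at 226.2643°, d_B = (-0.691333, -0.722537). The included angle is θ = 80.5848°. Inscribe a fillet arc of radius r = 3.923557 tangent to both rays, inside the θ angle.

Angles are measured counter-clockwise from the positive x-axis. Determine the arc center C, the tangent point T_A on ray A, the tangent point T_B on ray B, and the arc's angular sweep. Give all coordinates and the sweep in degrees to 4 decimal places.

bisector direction at 185.9719° = (-0.994573,-0.104041)
center distance |VC| = r/sin(θ/2) = 3.923557/sin(40.2924°) = 6.067150
C = V + |VC|·bis = (-35.2691,7.5349)
T_A = V + ((C−V)·d_A)·d_A = V + 4.6277·d_A = (-33.0569,10.7753)
T_B = V + ((C−V)·d_B)·d_B = V + 4.6277·d_B = (-32.4342,4.8224)
sweep = 180° − θ = 99.4152°

center=(-35.2691,7.5349) T_A=(-33.0569,10.7753) T_B=(-32.4342,4.8224) sweep=99.4152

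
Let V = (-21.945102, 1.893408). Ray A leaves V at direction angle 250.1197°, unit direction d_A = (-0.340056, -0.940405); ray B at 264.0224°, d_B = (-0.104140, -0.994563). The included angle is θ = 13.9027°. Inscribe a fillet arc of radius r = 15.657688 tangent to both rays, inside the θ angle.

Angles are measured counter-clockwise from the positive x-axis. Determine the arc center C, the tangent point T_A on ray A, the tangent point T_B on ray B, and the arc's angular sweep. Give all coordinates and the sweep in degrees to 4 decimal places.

center=(-50.8916,-124.2008) T_A=(-65.6162,-118.8763) T_B=(-35.3190,-125.8313) sweep=166.0973

bisector direction at 257.0711° = (-0.223743,-0.974648)
center distance |VC| = r/sin(θ/2) = 15.657688/sin(6.9513°) = 129.374018
C = V + |VC|·bis = (-50.8916,-124.2008)
T_A = V + ((C−V)·d_A)·d_A = V + 128.4230·d_A = (-65.6162,-118.8763)
T_B = V + ((C−V)·d_B)·d_B = V + 128.4230·d_B = (-35.3190,-125.8313)
sweep = 180° − θ = 166.0973°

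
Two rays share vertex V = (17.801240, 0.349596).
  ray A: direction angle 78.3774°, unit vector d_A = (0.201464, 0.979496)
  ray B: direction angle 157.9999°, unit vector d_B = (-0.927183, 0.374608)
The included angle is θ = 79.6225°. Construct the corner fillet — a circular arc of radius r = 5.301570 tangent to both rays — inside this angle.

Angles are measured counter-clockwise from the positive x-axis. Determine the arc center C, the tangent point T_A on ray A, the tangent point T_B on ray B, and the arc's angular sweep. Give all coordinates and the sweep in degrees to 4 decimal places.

center=(13.8898,7.6479) T_A=(19.0827,6.5798) T_B=(11.9038,2.7323) sweep=100.3775

bisector direction at 118.1887° = (-0.472376,0.881397)
center distance |VC| = r/sin(θ/2) = 5.301570/sin(39.8113°) = 8.280332
C = V + |VC|·bis = (13.8898,7.6479)
T_A = V + ((C−V)·d_A)·d_A = V + 6.3606·d_A = (19.0827,6.5798)
T_B = V + ((C−V)·d_B)·d_B = V + 6.3606·d_B = (11.9038,2.7323)
sweep = 180° − θ = 100.3775°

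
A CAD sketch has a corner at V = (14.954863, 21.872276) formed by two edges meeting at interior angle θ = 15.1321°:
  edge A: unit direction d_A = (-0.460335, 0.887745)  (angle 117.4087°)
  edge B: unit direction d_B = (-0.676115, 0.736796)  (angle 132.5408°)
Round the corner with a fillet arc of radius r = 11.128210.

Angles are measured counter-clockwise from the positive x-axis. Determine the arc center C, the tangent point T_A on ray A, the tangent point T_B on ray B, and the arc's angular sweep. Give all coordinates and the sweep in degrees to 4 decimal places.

center=(-33.4913,91.1255) T_A=(-23.6123,96.2482) T_B=(-41.6905,83.6016) sweep=164.8679

bisector direction at 124.9747° = (-0.573215,0.819405)
center distance |VC| = r/sin(θ/2) = 11.128210/sin(7.5660°) = 84.516532
C = V + |VC|·bis = (-33.4913,91.1255)
T_A = V + ((C−V)·d_A)·d_A = V + 83.7807·d_A = (-23.6123,96.2482)
T_B = V + ((C−V)·d_B)·d_B = V + 83.7807·d_B = (-41.6905,83.6016)
sweep = 180° − θ = 164.8679°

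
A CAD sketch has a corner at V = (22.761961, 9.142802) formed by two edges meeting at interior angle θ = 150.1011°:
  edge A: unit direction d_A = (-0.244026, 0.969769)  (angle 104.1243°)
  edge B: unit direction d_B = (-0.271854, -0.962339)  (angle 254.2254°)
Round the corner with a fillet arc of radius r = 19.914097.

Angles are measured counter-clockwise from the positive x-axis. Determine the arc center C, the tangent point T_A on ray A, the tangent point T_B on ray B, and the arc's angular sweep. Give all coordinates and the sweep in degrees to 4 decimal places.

center=(2.1524,9.4396) T_A=(21.4644,14.2992) T_B=(21.3165,4.0259) sweep=29.8989

bisector direction at 179.1748° = (-0.999896,0.014401)
center distance |VC| = r/sin(θ/2) = 19.914097/sin(75.0506°) = 20.611726
C = V + |VC|·bis = (2.1524,9.4396)
T_A = V + ((C−V)·d_A)·d_A = V + 5.3171·d_A = (21.4644,14.2992)
T_B = V + ((C−V)·d_B)·d_B = V + 5.3171·d_B = (21.3165,4.0259)
sweep = 180° − θ = 29.8989°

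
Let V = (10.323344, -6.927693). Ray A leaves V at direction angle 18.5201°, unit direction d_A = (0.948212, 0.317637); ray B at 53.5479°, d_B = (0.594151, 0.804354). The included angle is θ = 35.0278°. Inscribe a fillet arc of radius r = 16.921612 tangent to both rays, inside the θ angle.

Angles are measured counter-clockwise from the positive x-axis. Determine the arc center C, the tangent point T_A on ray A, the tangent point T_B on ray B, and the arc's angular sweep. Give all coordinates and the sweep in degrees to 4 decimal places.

center=(55.7945,26.1503) T_A=(61.1695,10.1050) T_B=(42.1836,36.2043) sweep=144.9722

bisector direction at 36.0340° = (0.808668,0.588265)
center distance |VC| = r/sin(θ/2) = 16.921612/sin(17.5139°) = 56.229719
C = V + |VC|·bis = (55.7945,26.1503)
T_A = V + ((C−V)·d_A)·d_A = V + 53.6231·d_A = (61.1695,10.1050)
T_B = V + ((C−V)·d_B)·d_B = V + 53.6231·d_B = (42.1836,36.2043)
sweep = 180° − θ = 144.9722°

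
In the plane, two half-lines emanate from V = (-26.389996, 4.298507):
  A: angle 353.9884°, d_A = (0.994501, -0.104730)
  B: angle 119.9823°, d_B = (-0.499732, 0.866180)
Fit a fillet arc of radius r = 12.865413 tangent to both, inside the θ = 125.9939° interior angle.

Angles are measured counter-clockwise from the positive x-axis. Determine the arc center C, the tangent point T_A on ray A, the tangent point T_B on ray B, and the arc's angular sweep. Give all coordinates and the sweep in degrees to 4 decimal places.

center=(-18.5225,16.4065) T_A=(-19.8699,3.6119) T_B=(-29.6663,9.9773) sweep=54.0061

bisector direction at 56.9853° = (0.544853,0.838531)
center distance |VC| = r/sin(θ/2) = 12.865413/sin(62.9969°) = 14.439582
C = V + |VC|·bis = (-18.5225,16.4065)
T_A = V + ((C−V)·d_A)·d_A = V + 6.5561·d_A = (-19.8699,3.6119)
T_B = V + ((C−V)·d_B)·d_B = V + 6.5561·d_B = (-29.6663,9.9773)
sweep = 180° − θ = 54.0061°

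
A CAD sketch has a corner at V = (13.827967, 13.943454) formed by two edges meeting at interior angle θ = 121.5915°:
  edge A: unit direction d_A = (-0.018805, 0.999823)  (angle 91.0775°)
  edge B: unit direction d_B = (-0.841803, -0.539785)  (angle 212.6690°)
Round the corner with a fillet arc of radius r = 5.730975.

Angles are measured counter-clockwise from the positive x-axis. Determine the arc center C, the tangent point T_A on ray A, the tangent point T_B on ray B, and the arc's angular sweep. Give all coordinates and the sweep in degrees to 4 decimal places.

center=(8.0378,17.0386) T_A=(13.7677,17.1464) T_B=(11.1313,12.2143) sweep=58.4085

bisector direction at 151.8732° = (-0.881907,0.471424)
center distance |VC| = r/sin(θ/2) = 5.730975/sin(60.7957°) = 6.565549
C = V + |VC|·bis = (8.0378,17.0386)
T_A = V + ((C−V)·d_A)·d_A = V + 3.2035·d_A = (13.7677,17.1464)
T_B = V + ((C−V)·d_B)·d_B = V + 3.2035·d_B = (11.1313,12.2143)
sweep = 180° − θ = 58.4085°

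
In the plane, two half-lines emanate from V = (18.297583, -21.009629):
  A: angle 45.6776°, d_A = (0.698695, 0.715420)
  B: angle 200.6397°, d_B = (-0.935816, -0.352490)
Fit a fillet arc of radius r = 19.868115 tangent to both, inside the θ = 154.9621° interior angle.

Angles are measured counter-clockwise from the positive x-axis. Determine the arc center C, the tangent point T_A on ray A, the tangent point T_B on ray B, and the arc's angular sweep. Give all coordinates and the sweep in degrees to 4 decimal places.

center=(7.1659,-3.9718) T_A=(21.3799,-17.8535) T_B=(14.1692,-22.5647) sweep=25.0379

bisector direction at 123.1586° = (-0.546959,0.837159)
center distance |VC| = r/sin(θ/2) = 19.868115/sin(77.4810°) = 20.351997
C = V + |VC|·bis = (7.1659,-3.9718)
T_A = V + ((C−V)·d_A)·d_A = V + 4.4115·d_A = (21.3799,-17.8535)
T_B = V + ((C−V)·d_B)·d_B = V + 4.4115·d_B = (14.1692,-22.5647)
sweep = 180° − θ = 25.0379°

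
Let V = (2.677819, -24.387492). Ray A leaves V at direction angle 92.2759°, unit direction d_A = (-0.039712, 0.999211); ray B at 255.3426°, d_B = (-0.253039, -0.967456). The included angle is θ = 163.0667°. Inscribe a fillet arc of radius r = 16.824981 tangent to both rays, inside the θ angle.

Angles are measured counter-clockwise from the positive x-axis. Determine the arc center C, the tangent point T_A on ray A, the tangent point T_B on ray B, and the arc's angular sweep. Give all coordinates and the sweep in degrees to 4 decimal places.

bisector direction at 173.8092° = (-0.994168,0.107839)
center distance |VC| = r/sin(θ/2) = 16.824981/sin(81.5333°) = 17.010365
C = V + |VC|·bis = (-14.2333,-22.5531)
T_A = V + ((C−V)·d_A)·d_A = V + 2.5045·d_A = (2.5784,-21.8850)
T_B = V + ((C−V)·d_B)·d_B = V + 2.5045·d_B = (2.0441,-26.8105)
sweep = 180° − θ = 16.9333°

center=(-14.2333,-22.5531) T_A=(2.5784,-21.8850) T_B=(2.0441,-26.8105) sweep=16.9333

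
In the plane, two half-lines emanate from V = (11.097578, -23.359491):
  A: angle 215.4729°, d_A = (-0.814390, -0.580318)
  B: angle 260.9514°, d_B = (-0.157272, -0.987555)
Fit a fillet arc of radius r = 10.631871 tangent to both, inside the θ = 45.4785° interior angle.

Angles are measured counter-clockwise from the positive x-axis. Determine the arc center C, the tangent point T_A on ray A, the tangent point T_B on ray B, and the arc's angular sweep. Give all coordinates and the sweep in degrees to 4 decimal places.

bisector direction at 238.2122° = (-0.526776,-0.850004)
center distance |VC| = r/sin(θ/2) = 10.631871/sin(22.7392°) = 27.505376
C = V + |VC|·bis = (-3.3916,-46.7392)
T_A = V + ((C−V)·d_A)·d_A = V + 25.3675·d_A = (-9.5614,-38.0807)
T_B = V + ((C−V)·d_B)·d_B = V + 25.3675·d_B = (7.1080,-48.4113)
sweep = 180° − θ = 134.5215°

center=(-3.3916,-46.7392) T_A=(-9.5614,-38.0807) T_B=(7.1080,-48.4113) sweep=134.5215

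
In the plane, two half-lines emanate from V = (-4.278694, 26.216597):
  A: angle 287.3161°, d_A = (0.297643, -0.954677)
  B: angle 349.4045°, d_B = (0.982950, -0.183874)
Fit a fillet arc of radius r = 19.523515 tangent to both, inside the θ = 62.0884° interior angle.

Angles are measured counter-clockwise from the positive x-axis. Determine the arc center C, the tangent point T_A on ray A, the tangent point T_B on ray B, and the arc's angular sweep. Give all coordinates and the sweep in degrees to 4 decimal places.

bisector direction at 318.3603° = (0.747338,-0.664444)
center distance |VC| = r/sin(θ/2) = 19.523515/sin(31.0442°) = 37.858341
C = V + |VC|·bis = (24.0143,1.0618)
T_A = V + ((C−V)·d_A)·d_A = V + 32.4359·d_A = (5.3756,-4.7492)
T_B = V + ((C−V)·d_B)·d_B = V + 32.4359·d_B = (27.6041,20.2525)
sweep = 180° − θ = 117.9116°

center=(24.0143,1.0618) T_A=(5.3756,-4.7492) T_B=(27.6041,20.2525) sweep=117.9116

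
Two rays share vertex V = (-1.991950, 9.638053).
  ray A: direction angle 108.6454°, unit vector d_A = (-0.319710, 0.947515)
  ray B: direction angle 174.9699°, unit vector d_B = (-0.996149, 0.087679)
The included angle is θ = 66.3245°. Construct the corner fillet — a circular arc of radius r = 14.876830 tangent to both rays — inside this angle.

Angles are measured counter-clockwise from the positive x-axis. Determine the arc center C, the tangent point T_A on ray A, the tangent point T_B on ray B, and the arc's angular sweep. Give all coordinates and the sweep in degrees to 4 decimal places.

center=(-23.3668,26.4538) T_A=(-9.2708,31.2100) T_B=(-24.6712,11.6342) sweep=113.6755

bisector direction at 141.8076° = (-0.785939,0.618303)
center distance |VC| = r/sin(θ/2) = 14.876830/sin(33.1623°) = 27.196543
C = V + |VC|·bis = (-23.3668,26.4538)
T_A = V + ((C−V)·d_A)·d_A = V + 22.7669·d_A = (-9.2708,31.2100)
T_B = V + ((C−V)·d_B)·d_B = V + 22.7669·d_B = (-24.6712,11.6342)
sweep = 180° − θ = 113.6755°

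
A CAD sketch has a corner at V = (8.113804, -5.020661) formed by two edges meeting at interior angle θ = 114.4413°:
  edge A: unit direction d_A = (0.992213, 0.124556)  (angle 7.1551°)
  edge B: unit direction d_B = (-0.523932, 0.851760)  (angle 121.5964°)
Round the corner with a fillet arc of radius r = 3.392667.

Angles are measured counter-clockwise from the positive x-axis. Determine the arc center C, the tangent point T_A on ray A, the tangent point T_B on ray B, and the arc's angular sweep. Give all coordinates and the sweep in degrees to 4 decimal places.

bisector direction at 64.3758° = (0.432467,0.901650)
center distance |VC| = r/sin(θ/2) = 3.392667/sin(57.2206°) = 4.035230
C = V + |VC|·bis = (9.8589,-1.3823)
T_A = V + ((C−V)·d_A)·d_A = V + 2.1847·d_A = (10.2815,-4.7485)
T_B = V + ((C−V)·d_B)·d_B = V + 2.1847·d_B = (6.9692,-3.1598)
sweep = 180° − θ = 65.5587°

center=(9.8589,-1.3823) T_A=(10.2815,-4.7485) T_B=(6.9692,-3.1598) sweep=65.5587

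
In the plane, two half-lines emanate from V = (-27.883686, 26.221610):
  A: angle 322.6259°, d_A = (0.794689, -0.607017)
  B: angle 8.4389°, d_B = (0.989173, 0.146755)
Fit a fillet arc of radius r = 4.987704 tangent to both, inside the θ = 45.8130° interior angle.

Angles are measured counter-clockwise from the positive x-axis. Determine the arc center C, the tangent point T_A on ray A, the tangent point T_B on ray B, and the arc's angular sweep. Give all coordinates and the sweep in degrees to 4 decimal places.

center=(-15.4757,23.0202) T_A=(-18.5033,19.0565) T_B=(-16.2077,27.9539) sweep=134.1870

bisector direction at 345.5324° = (0.968289,-0.249832)
center distance |VC| = r/sin(θ/2) = 4.987704/sin(22.9065°) = 12.814336
C = V + |VC|·bis = (-15.4757,23.0202)
T_A = V + ((C−V)·d_A)·d_A = V + 11.8038·d_A = (-18.5033,19.0565)
T_B = V + ((C−V)·d_B)·d_B = V + 11.8038·d_B = (-16.2077,27.9539)
sweep = 180° − θ = 134.1870°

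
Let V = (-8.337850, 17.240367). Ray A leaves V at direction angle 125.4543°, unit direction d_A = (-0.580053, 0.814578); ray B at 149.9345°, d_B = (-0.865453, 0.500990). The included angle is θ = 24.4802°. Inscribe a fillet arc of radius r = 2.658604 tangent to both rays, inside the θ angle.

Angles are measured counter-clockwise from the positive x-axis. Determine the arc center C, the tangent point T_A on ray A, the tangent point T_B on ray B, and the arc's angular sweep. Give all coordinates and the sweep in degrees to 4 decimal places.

center=(-17.6120,25.6809) T_A=(-15.4464,27.2230) T_B=(-18.9440,23.3800) sweep=155.5198

bisector direction at 137.6944° = (-0.739565,0.673085)
center distance |VC| = r/sin(θ/2) = 2.658604/sin(12.2401°) = 12.540063
C = V + |VC|·bis = (-17.6120,25.6809)
T_A = V + ((C−V)·d_A)·d_A = V + 12.2550·d_A = (-15.4464,27.2230)
T_B = V + ((C−V)·d_B)·d_B = V + 12.2550·d_B = (-18.9440,23.3800)
sweep = 180° − θ = 155.5198°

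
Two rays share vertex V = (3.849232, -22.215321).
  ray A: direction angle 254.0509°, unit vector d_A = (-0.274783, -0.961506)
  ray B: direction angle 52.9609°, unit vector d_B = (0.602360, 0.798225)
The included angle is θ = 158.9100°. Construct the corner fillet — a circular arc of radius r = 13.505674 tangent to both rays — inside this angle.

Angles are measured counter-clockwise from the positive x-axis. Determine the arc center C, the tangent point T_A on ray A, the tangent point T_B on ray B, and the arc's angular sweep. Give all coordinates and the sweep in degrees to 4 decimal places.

bisector direction at 333.5059° = (0.894980,-0.446106)
center distance |VC| = r/sin(θ/2) = 13.505674/sin(79.4550°) = 13.737683
C = V + |VC|·bis = (16.1442,-28.3438)
T_A = V + ((C−V)·d_A)·d_A = V + 2.5141·d_A = (3.1584,-24.6326)
T_B = V + ((C−V)·d_B)·d_B = V + 2.5141·d_B = (5.3636,-20.2085)
sweep = 180° − θ = 21.0900°

center=(16.1442,-28.3438) T_A=(3.1584,-24.6326) T_B=(5.3636,-20.2085) sweep=21.0900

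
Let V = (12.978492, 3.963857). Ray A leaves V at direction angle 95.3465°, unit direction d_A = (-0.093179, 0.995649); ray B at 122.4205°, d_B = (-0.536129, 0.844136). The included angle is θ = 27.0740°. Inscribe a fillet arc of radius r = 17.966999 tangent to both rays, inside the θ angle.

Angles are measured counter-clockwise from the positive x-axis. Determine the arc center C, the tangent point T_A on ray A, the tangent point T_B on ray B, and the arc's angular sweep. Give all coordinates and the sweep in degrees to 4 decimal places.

center=(-11.8639,76.5907) T_A=(6.0250,78.2648) T_B=(-27.0304,66.9580) sweep=152.9260

bisector direction at 108.8835° = (-0.323645,0.946179)
center distance |VC| = r/sin(θ/2) = 17.966999/sin(13.5370°) = 76.758021
C = V + |VC|·bis = (-11.8639,76.5907)
T_A = V + ((C−V)·d_A)·d_A = V + 74.6256·d_A = (6.0250,78.2648)
T_B = V + ((C−V)·d_B)·d_B = V + 74.6256·d_B = (-27.0304,66.9580)
sweep = 180° − θ = 152.9260°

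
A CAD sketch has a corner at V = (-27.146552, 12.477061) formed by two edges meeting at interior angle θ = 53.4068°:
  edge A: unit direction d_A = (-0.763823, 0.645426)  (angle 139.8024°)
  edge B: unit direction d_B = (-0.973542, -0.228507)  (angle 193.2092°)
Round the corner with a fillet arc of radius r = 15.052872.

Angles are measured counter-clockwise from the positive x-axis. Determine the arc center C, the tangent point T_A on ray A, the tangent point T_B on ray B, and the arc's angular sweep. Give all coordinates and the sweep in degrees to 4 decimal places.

bisector direction at 166.5058° = (-0.972394,0.233347)
center distance |VC| = r/sin(θ/2) = 15.052872/sin(26.7034°) = 33.497574
C = V + |VC|·bis = (-59.7194,20.2936)
T_A = V + ((C−V)·d_A)·d_A = V + 29.9249·d_A = (-50.0039,31.7913)
T_B = V + ((C−V)·d_B)·d_B = V + 29.9249·d_B = (-56.2797,5.6390)
sweep = 180° − θ = 126.5932°

center=(-59.7194,20.2936) T_A=(-50.0039,31.7913) T_B=(-56.2797,5.6390) sweep=126.5932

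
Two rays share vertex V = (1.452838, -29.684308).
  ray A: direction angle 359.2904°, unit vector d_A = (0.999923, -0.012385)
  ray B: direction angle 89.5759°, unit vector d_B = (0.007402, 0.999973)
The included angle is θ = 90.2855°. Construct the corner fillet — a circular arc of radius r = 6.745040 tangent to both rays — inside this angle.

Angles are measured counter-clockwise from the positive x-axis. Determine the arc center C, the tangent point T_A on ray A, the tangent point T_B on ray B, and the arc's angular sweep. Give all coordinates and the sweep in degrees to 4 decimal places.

bisector direction at 44.4332° = (0.714068,0.700077)
center distance |VC| = r/sin(θ/2) = 6.745040/sin(45.1427°) = 9.515250
C = V + |VC|·bis = (8.2474,-23.0229)
T_A = V + ((C−V)·d_A)·d_A = V + 6.7115·d_A = (8.1638,-29.7674)
T_B = V + ((C−V)·d_B)·d_B = V + 6.7115·d_B = (1.5025,-22.9730)
sweep = 180° − θ = 89.7145°

center=(8.2474,-23.0229) T_A=(8.1638,-29.7674) T_B=(1.5025,-22.9730) sweep=89.7145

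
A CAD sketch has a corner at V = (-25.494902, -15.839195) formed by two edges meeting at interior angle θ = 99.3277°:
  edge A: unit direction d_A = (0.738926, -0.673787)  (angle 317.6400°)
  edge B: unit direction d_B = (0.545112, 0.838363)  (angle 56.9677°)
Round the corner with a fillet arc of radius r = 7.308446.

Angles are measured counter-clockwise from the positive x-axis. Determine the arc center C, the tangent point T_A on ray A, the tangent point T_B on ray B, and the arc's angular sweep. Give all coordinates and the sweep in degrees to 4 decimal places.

center=(-15.9848,-14.6203) T_A=(-20.9092,-20.0207) T_B=(-22.1120,-10.6364) sweep=80.6723

bisector direction at 7.3038° = (0.991886,0.127131)
center distance |VC| = r/sin(θ/2) = 7.308446/sin(49.6638°) = 9.587864
C = V + |VC|·bis = (-15.9848,-14.6203)
T_A = V + ((C−V)·d_A)·d_A = V + 6.2059·d_A = (-20.9092,-20.0207)
T_B = V + ((C−V)·d_B)·d_B = V + 6.2059·d_B = (-22.1120,-10.6364)
sweep = 180° − θ = 80.6723°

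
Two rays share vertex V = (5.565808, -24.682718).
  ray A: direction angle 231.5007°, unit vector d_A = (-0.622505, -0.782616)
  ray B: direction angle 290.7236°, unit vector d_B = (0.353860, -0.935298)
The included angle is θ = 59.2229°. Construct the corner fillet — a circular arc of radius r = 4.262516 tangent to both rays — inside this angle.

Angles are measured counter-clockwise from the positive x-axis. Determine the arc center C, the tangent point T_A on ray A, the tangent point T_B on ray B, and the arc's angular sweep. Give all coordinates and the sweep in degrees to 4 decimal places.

center=(4.2330,-33.2057) T_A=(0.8971,-30.5523) T_B=(8.2197,-31.6974) sweep=120.7771

bisector direction at 261.1122° = (-0.154501,-0.987993)
center distance |VC| = r/sin(θ/2) = 4.262516/sin(29.6115°) = 8.626556
C = V + |VC|·bis = (4.2330,-33.2057)
T_A = V + ((C−V)·d_A)·d_A = V + 7.4999·d_A = (0.8971,-30.5523)
T_B = V + ((C−V)·d_B)·d_B = V + 7.4999·d_B = (8.2197,-31.6974)
sweep = 180° − θ = 120.7771°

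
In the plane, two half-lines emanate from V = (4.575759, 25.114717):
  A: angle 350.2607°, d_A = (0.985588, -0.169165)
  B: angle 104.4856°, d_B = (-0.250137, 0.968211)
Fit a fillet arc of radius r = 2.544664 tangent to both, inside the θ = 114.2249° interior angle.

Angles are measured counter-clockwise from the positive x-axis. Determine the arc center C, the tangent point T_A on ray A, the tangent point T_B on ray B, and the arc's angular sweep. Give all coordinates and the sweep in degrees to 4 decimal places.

center=(6.6279,27.3444) T_A=(6.1975,24.8364) T_B=(4.1642,26.7078) sweep=65.7751

bisector direction at 47.3732° = (0.677221,0.735780)
center distance |VC| = r/sin(θ/2) = 2.544664/sin(57.1125°) = 3.030308
C = V + |VC|·bis = (6.6279,27.3444)
T_A = V + ((C−V)·d_A)·d_A = V + 1.6454·d_A = (6.1975,24.8364)
T_B = V + ((C−V)·d_B)·d_B = V + 1.6454·d_B = (4.1642,26.7078)
sweep = 180° − θ = 65.7751°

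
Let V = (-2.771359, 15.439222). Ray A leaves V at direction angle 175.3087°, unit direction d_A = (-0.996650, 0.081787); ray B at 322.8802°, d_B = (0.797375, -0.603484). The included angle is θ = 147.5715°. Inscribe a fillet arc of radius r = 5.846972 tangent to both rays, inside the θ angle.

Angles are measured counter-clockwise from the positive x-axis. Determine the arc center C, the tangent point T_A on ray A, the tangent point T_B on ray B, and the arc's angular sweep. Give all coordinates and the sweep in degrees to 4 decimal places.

bisector direction at 249.0944° = (-0.356828,-0.934170)
center distance |VC| = r/sin(θ/2) = 5.846972/sin(73.7857°) = 6.089173
C = V + |VC|·bis = (-4.9441,9.7509)
T_A = V + ((C−V)·d_A)·d_A = V + 1.7003·d_A = (-4.4659,15.5783)
T_B = V + ((C−V)·d_B)·d_B = V + 1.7003·d_B = (-1.4156,14.4131)
sweep = 180° − θ = 32.4285°

center=(-4.9441,9.7509) T_A=(-4.4659,15.5783) T_B=(-1.4156,14.4131) sweep=32.4285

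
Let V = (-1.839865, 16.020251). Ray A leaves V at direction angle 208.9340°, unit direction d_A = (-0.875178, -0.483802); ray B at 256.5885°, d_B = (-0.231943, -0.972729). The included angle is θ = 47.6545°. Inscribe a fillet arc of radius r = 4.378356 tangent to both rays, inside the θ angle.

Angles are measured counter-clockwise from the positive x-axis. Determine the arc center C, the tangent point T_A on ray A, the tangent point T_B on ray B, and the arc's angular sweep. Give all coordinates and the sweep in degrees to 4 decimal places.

center=(-8.3984,7.3919) T_A=(-10.5166,11.2237) T_B=(-4.1394,6.3763) sweep=132.3455

bisector direction at 232.7612° = (-0.605138,-0.796121)
center distance |VC| = r/sin(θ/2) = 4.378356/sin(23.8272°) = 10.838040
C = V + |VC|·bis = (-8.3984,7.3919)
T_A = V + ((C−V)·d_A)·d_A = V + 9.9143·d_A = (-10.5166,11.2237)
T_B = V + ((C−V)·d_B)·d_B = V + 9.9143·d_B = (-4.1394,6.3763)
sweep = 180° − θ = 132.3455°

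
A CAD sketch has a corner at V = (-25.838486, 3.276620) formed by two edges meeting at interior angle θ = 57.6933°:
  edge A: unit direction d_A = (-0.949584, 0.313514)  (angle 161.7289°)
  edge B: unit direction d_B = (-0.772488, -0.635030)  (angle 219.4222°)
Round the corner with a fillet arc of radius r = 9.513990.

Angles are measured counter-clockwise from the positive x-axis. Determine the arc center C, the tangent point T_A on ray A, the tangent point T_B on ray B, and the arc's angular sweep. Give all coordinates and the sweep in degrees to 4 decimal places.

center=(-45.2230,-0.3425) T_A=(-42.2402,8.6918) T_B=(-39.1813,-7.6920) sweep=122.3067

bisector direction at 190.5756° = (-0.983014,-0.183532)
center distance |VC| = r/sin(θ/2) = 9.513990/sin(28.8467°) = 19.719463
C = V + |VC|·bis = (-45.2230,-0.3425)
T_A = V + ((C−V)·d_A)·d_A = V + 17.2726·d_A = (-42.2402,8.6918)
T_B = V + ((C−V)·d_B)·d_B = V + 17.2726·d_B = (-39.1813,-7.6920)
sweep = 180° − θ = 122.3067°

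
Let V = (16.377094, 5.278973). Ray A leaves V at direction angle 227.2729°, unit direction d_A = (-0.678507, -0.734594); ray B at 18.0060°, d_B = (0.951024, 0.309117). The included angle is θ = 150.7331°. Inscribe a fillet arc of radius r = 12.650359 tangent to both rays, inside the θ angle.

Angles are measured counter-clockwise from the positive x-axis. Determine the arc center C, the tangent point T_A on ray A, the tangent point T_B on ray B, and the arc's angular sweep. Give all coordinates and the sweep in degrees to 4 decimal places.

center=(23.4288,-5.7308) T_A=(14.1359,2.8526) T_B=(19.5184,6.3000) sweep=29.2669

bisector direction at 302.6395° = (0.539351,-0.842081)
center distance |VC| = r/sin(θ/2) = 12.650359/sin(75.3666°) = 13.074471
C = V + |VC|·bis = (23.4288,-5.7308)
T_A = V + ((C−V)·d_A)·d_A = V + 3.3031·d_A = (14.1359,2.8526)
T_B = V + ((C−V)·d_B)·d_B = V + 3.3031·d_B = (19.5184,6.3000)
sweep = 180° − θ = 29.2669°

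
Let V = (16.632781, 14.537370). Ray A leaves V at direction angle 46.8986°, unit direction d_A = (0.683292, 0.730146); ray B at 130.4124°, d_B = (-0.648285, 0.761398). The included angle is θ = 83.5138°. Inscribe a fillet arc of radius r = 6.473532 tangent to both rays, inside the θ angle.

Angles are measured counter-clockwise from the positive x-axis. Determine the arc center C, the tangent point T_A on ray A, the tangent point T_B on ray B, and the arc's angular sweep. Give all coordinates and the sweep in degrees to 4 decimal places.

bisector direction at 88.6555° = (0.023464,0.999725)
center distance |VC| = r/sin(θ/2) = 6.473532/sin(41.7569°) = 9.720434
C = V + |VC|·bis = (16.8609,24.2551)
T_A = V + ((C−V)·d_A)·d_A = V + 7.2512·d_A = (21.5875,19.8318)
T_B = V + ((C−V)·d_B)·d_B = V + 7.2512·d_B = (11.9319,20.0584)
sweep = 180° − θ = 96.4862°

center=(16.8609,24.2551) T_A=(21.5875,19.8318) T_B=(11.9319,20.0584) sweep=96.4862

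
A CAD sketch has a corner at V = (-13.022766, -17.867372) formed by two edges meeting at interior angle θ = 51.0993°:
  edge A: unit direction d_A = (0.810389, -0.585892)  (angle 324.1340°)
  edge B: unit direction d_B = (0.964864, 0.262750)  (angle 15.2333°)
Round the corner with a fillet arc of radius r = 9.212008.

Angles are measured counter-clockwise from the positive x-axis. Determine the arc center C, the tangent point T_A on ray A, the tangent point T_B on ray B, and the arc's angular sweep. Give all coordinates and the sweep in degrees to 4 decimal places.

bisector direction at 349.6837° = (0.983834,-0.179083)
center distance |VC| = r/sin(θ/2) = 9.212008/sin(25.5496°) = 21.359045
C = V + |VC|·bis = (7.9910,-21.6924)
T_A = V + ((C−V)·d_A)·d_A = V + 19.2704·d_A = (2.5937,-29.1577)
T_B = V + ((C−V)·d_B)·d_B = V + 19.2704·d_B = (5.5705,-12.8041)
sweep = 180° − θ = 128.9007°

center=(7.9910,-21.6924) T_A=(2.5937,-29.1577) T_B=(5.5705,-12.8041) sweep=128.9007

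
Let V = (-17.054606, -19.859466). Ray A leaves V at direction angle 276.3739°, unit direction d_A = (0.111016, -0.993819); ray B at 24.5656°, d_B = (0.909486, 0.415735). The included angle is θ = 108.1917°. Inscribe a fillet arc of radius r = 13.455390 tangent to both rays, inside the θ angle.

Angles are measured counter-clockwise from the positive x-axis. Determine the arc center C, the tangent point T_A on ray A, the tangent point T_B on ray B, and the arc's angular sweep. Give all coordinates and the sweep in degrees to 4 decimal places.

bisector direction at 330.4698° = (0.870096,-0.492883)
center distance |VC| = r/sin(θ/2) = 13.455390/sin(54.0958°) = 16.611610
C = V + |VC|·bis = (-2.6009,-28.0470)
T_A = V + ((C−V)·d_A)·d_A = V + 9.7416·d_A = (-15.9731,-29.5408)
T_B = V + ((C−V)·d_B)·d_B = V + 9.7416·d_B = (-8.1948,-15.8096)
sweep = 180° − θ = 71.8083°

center=(-2.6009,-28.0470) T_A=(-15.9731,-29.5408) T_B=(-8.1948,-15.8096) sweep=71.8083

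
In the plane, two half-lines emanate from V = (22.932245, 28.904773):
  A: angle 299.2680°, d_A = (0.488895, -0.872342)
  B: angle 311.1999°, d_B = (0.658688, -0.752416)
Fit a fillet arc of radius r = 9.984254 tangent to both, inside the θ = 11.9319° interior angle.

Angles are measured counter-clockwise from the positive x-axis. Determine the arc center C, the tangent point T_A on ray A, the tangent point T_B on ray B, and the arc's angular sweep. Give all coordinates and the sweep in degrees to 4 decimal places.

bisector direction at 305.2339° = (0.576916,-0.816803)
center distance |VC| = r/sin(θ/2) = 9.984254/sin(5.9660°) = 96.060249
C = V + |VC|·bis = (78.3510,-49.5575)
T_A = V + ((C−V)·d_A)·d_A = V + 95.5400·d_A = (69.6413,-54.4388)
T_B = V + ((C−V)·d_B)·d_B = V + 95.5400·d_B = (85.8633,-42.9810)
sweep = 180° − θ = 168.0681°

center=(78.3510,-49.5575) T_A=(69.6413,-54.4388) T_B=(85.8633,-42.9810) sweep=168.0681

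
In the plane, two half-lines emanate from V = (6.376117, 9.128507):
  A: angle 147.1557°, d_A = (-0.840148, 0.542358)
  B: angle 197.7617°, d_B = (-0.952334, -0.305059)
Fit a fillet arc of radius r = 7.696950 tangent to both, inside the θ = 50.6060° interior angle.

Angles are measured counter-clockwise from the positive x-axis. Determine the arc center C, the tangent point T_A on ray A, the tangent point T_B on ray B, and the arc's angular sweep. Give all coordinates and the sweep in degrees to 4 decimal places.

center=(-11.4767,11.4920) T_A=(-7.3022,17.9585) T_B=(-9.1287,4.1619) sweep=129.3940

bisector direction at 172.4587° = (-0.991351,0.131241)
center distance |VC| = r/sin(θ/2) = 7.696950/sin(25.3030°) = 18.008555
C = V + |VC|·bis = (-11.4767,11.4920)
T_A = V + ((C−V)·d_A)·d_A = V + 16.2808·d_A = (-7.3022,17.9585)
T_B = V + ((C−V)·d_B)·d_B = V + 16.2808·d_B = (-9.1287,4.1619)
sweep = 180° − θ = 129.3940°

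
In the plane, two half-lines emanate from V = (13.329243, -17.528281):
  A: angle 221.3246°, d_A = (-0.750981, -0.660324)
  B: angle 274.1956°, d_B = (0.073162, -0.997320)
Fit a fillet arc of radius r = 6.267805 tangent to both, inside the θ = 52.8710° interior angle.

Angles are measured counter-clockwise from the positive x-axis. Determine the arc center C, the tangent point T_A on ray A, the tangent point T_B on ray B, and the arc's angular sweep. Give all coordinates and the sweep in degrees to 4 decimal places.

bisector direction at 247.7601° = (-0.378485,-0.925607)
center distance |VC| = r/sin(θ/2) = 6.267805/sin(26.4355°) = 14.078942
C = V + |VC|·bis = (8.0006,-30.5599)
T_A = V + ((C−V)·d_A)·d_A = V + 12.6068·d_A = (3.8618,-25.8529)
T_B = V + ((C−V)·d_B)·d_B = V + 12.6068·d_B = (14.2516,-30.1013)
sweep = 180° − θ = 127.1290°

center=(8.0006,-30.5599) T_A=(3.8618,-25.8529) T_B=(14.2516,-30.1013) sweep=127.1290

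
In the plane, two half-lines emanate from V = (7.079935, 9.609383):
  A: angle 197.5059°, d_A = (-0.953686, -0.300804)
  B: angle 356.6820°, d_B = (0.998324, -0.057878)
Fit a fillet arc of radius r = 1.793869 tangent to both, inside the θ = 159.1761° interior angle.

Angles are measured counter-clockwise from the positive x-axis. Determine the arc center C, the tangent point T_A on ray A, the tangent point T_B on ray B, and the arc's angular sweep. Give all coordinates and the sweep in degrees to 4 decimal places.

bisector direction at 277.0940° = (0.123497,-0.992345)
center distance |VC| = r/sin(θ/2) = 1.793869/sin(79.5880°) = 1.823902
C = V + |VC|·bis = (7.3052,7.7994)
T_A = V + ((C−V)·d_A)·d_A = V + 0.3296·d_A = (6.7656,9.5102)
T_B = V + ((C−V)·d_B)·d_B = V + 0.3296·d_B = (7.4090,9.5903)
sweep = 180° − θ = 20.8239°

center=(7.3052,7.7994) T_A=(6.7656,9.5102) T_B=(7.4090,9.5903) sweep=20.8239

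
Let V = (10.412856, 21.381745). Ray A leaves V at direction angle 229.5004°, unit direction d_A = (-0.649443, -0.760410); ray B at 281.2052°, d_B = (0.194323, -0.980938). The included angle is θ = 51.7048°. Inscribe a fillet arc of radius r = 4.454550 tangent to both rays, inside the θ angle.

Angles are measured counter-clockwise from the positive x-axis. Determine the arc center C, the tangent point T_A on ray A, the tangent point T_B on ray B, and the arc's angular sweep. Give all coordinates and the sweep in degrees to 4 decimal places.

center=(7.8297,11.4982) T_A=(4.4424,14.3911) T_B=(12.1993,12.3638) sweep=128.2952

bisector direction at 255.3528° = (-0.252866,-0.967501)
center distance |VC| = r/sin(θ/2) = 4.454550/sin(25.8524°) = 10.215585
C = V + |VC|·bis = (7.8297,11.4982)
T_A = V + ((C−V)·d_A)·d_A = V + 9.1932·d_A = (4.4424,14.3911)
T_B = V + ((C−V)·d_B)·d_B = V + 9.1932·d_B = (12.1993,12.3638)
sweep = 180° − θ = 128.2952°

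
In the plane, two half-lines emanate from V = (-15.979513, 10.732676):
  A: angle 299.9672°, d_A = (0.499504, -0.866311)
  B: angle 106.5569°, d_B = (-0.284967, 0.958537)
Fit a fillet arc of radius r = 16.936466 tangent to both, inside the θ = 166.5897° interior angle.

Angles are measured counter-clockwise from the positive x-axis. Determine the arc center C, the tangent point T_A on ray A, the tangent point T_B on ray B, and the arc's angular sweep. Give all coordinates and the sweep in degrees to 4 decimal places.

center=(-0.3127,17.4676) T_A=(-14.9849,9.0077) T_B=(-16.5469,12.6412) sweep=13.4103

bisector direction at 23.2620° = (0.918708,0.394937)
center distance |VC| = r/sin(θ/2) = 16.936466/sin(83.2948°) = 17.053107
C = V + |VC|·bis = (-0.3127,17.4676)
T_A = V + ((C−V)·d_A)·d_A = V + 1.9911·d_A = (-14.9849,9.0077)
T_B = V + ((C−V)·d_B)·d_B = V + 1.9911·d_B = (-16.5469,12.6412)
sweep = 180° − θ = 13.4103°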